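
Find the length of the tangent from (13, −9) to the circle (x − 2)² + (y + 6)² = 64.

The centre is (2, −6) and r = 8. The square of the distance from P to the centre is 121 + 9 = 130.
By the tangent–radius right angle, tangent length = √(|PO|² − r²) = √66.

√66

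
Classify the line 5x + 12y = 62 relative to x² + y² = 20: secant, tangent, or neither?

Substituting the line into the circle gives 169x² − 620x + 964 = 0.
Discriminant = (−620)² − 4·169·(964) = −267264 < 0.
No real roots: the line does not meet the circle.

neither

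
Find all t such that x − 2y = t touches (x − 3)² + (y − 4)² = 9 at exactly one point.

t = −5 ± 3√5

Tangency holds when the distance from the centre (3, 4) to the line equals the radius 3:
|1·3 − 2·4 − t| / √5 = 3
|t − (−5)| = 3√5.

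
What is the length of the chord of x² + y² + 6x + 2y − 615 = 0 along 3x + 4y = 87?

30

From the line, y = (87 − 3x)/4. Substituting:
25x² − 450x − 1575 = 0  ⟹  x² − 18x − 63 = 0
x = 21 or x = −3, giving (21, 6) and (−3, 24).
|(21, 6) − (−3, 24)| = √((24)² + (−18)²) = 30.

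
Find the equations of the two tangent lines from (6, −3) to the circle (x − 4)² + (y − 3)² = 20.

2x − y = 15 and x + 2y = 0

Write the tangent as mx − y + (−3 − m·(6)) = 0 and set its distance from the centre to 2√5:
(−2m − (6))² = 20(m² + 1)
2m² − 3m − 2 = 0, so m = 2 or m = −1/2.
With m = 2: 2x − y = 15. With m = −1/2: x + 2y = 0.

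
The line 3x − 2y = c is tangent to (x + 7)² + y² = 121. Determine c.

Tangency holds when the distance from the centre (−7, 0) to the line equals the radius 11:
|3·(−7) − 2·0 − c| / √13 = 11
|c − (−21)| = 11√13.

c = −21 ± 11√13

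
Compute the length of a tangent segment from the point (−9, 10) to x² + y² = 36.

√145

With centre O = (0, 0), |OP|² = 181 and r² = 36.
By the tangent–radius right angle, tangent length = √(|PO|² − r²) = √145.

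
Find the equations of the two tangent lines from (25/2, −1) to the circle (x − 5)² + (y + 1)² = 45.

2x + y = 24 and 2x − y = 26

A line y − (−1) = m(x − (25/2)) is tangent when its distance from (5, −1) is 3√5:
[m·(−15/2) − (0)]² = 45(m² + 1)
m² − 4 = 0, so m = −2 or m = 2.
With m = −2: 2x + y = 24. With m = 2: 2x − y = 26.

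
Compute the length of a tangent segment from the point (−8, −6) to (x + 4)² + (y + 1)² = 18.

√23

With centre O = (−4, −1), |OP|² = 41 and r² = 18.
By the tangent–radius right angle, tangent length = √(|PO|² − r²) = √23.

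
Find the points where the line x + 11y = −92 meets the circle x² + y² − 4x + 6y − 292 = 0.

(−15, −7) and (18, −10)

Express y = (−92 − x)/11 and substitute into the circle:
122x² − 366x − 32940 = 0  ⟹  x² − 3x − 270 = 0
x = 18 or x = −15, giving (18, −10) and (−15, −7).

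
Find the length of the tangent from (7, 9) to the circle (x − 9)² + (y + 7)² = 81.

Centre (9, −7), r² = 81. |PO|² = (−2)² + (16)² = 260.
The tangent meets the radius at right angles, so tangent² = |PO|² − r² = 260 − 81 = 179.

√179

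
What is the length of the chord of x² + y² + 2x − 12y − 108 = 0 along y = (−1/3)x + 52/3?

Centre (−1, 6), r² = 145. Perpendicular distance d from centre to line = |−35| / √10 = 35/√10.
Half the chord is √(r² − d²) = √(45/2), so the full chord is 3√10.

3√10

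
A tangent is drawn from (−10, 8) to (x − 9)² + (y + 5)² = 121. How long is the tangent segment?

With centre O = (9, −5), |OP|² = 530 and r² = 121.
By the tangent–radius right angle, tangent length = √(|PO|² − r²) = √409.

√409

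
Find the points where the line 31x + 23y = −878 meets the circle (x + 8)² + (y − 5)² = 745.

(−35, 9) and (−12, −22)

From the line, y = (−878 − 31x)/23. Substituting:
1490x² + 70030x + 625800 = 0  ⟹  x² + 47x + 420 = 0
x = −12 or x = −35, giving (−12, −22) and (−35, 9).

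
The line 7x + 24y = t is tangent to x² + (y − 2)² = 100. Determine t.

t = −202 or t = 298

The line touches the circle iff its distance from (0, 2) is 10:
|7·0 + 24·2 − t| / √625 = 10
|t − (48)| = 10·25, so t = 298 or t = −202.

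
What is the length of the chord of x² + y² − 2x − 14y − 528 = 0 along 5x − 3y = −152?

2√34

From the line, y = (152 + 5x)/3. Substituting:
34x² + 1292x + 11968 = 0  ⟹  x² + 38x + 352 = 0
x = −16 or x = −22, giving (−16, 24) and (−22, 14).
|(−16, 24) − (−22, 14)| = √((6)² + (10)²) = 2√34.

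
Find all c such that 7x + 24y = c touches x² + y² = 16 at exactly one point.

c = −100 or c = 100

The line touches the circle iff its distance from (0, 0) is 4:
|7·0 + 24·0 − c| / √625 = 4
|c| = 4·25, so c = 100 or c = −100.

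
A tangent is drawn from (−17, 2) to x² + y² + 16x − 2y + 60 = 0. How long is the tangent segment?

The centre is (−8, 1) and r = √5. The square of the distance from P to the centre is 81 + 1 = 82.
The tangent meets the radius at right angles, so tangent² = |PO|² − r² = 82 − 5 = 77.

√77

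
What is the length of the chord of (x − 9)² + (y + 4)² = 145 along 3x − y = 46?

From the line, y = 3x − 46. Substituting:
10x² − 270x + 1700 = 0  ⟹  x² − 27x + 170 = 0
x = 17 or x = 10, giving (17, 5) and (10, −16).
|(17, 5) − (10, −16)| = √((7)² + (21)²) = 7√10.

7√10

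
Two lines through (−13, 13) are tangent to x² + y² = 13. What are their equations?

3x + 2y = −13 and 2x + 3y = 13

Let a tangent through (−13, 13) have slope m. Its distance from (0, 0) must equal √13:
[m·(13) − (−13)]² = 13(m² + 1)
6m² + 13m + 6 = 0, so m = −3/2 or m = −2/3.
Through (−13, 13) these give 3x + 2y = −13 and 2x + 3y = 13.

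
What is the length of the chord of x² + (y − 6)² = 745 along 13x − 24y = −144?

2√745

Express y = (144 + 13x)/24 and substitute into the circle:
745x² − 429120 = 0  ⟹  x² − 576 = 0
x = 24 or x = −24, giving (24, 19) and (−24, −7).
Chord length = distance between (24, 19) and (−24, −7) = √2980 = 2√745.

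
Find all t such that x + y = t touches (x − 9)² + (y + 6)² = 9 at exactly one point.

For a tangent, require d(centre, line) = r = 3.
|1·9 + 1·(−6) − t| / √2 = 3
|t − (3)| = 3√2.

t = 3 ± 3√2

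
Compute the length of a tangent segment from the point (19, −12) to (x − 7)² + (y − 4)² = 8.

14√2

The centre is (7, 4) and r = 2√2. The square of the distance from P to the centre is 144 + 256 = 400.
By the tangent–radius right angle, tangent length = √(|PO|² − r²) = √392 = 14√2.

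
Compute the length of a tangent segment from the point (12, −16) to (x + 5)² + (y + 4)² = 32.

With centre O = (−5, −4), |OP|² = 433 and r² = 32.
By the tangent–radius right angle, tangent length = √(|PO|² − r²) = √401.

√401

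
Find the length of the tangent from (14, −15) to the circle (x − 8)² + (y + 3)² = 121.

Centre (8, −3), r² = 121. |PO|² = (6)² + (−12)² = 180.
By the tangent–radius right angle, tangent length = √(|PO|² − r²) = √59.

√59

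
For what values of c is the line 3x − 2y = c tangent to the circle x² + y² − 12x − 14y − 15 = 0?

Tangency holds when the distance from the centre (6, 7) to the line equals the radius 10:
|3·6 − 2·7 − c| / √13 = 10
|c − (4)| = 10√13.

c = 4 ± 10√13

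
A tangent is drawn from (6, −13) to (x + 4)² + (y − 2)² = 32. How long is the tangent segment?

√293

Centre (−4, 2), r² = 32. |PO|² = (10)² + (−15)² = 325.
Power of the point: PT² = |PO|² − r² = 293, so PT = √293.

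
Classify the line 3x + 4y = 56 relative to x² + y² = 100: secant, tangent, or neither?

Substituting the line into the circle gives 25x² − 336x + 1536 = 0.
Δ = 112896 − 153600 = −40704.
No real roots: the line does not meet the circle.

neither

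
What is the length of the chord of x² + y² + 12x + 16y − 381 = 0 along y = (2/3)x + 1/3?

Centre (−6, −8), r² = 481. Perpendicular distance d from centre to line = |13| / √13 = 13/√13.
Chord = 2√(r² − d²) = 2·√(468) = 12√13.

12√13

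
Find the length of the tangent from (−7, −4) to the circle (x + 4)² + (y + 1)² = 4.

The centre is (−4, −1) and r = 2. The square of the distance from P to the centre is 9 + 9 = 18.
By the tangent–radius right angle, tangent length = √(|PO|² − r²) = √14.

√14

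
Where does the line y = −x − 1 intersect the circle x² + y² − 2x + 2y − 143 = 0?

From the line, y = −x − 1. Substituting:
2x² − 2x − 144 = 0  ⟹  x² − x − 72 = 0
x = 9 or x = −8, giving (9, −10) and (−8, 7).

(−8, 7) and (9, −10)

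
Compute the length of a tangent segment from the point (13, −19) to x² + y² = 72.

√458

With centre O = (0, 0), |OP|² = 530 and r² = 72.
By the tangent–radius right angle, tangent length = √(|PO|² − r²) = √458.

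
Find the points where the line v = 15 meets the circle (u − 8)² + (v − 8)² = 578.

Express v = 15 and substitute into the circle:
u² − 16u − 465 = 0
u = 31 or u = −15, giving (31, 15) and (−15, 15).

(−15, 15) and (31, 15)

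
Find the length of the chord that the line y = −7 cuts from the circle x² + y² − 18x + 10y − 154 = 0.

32

Centre (9, −5), r² = 260. Perpendicular distance d from centre to line = |2| / √1 = 2.
Chord = 2√(r² − d²) = 2·√(256) = 32.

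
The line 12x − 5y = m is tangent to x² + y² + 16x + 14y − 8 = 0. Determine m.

m = −204 or m = 82

For a tangent, require d(centre, line) = r = 11.
|12·(−8) − 5·(−7) − m| / √169 = 11
|m − (−61)| = 11·13, so m = 82 or m = −204.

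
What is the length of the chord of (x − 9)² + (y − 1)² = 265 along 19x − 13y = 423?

The distance from (9, 1) to the line is 265/√530, and r² = 265.
Half the chord is √(r² − d²) = √(265/2), so the full chord is √530.

√530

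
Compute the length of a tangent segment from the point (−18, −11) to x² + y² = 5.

2√110

The centre is (0, 0) and r = √5. The square of the distance from P to the centre is 324 + 121 = 445.
By the tangent–radius right angle, tangent length = √(|PO|² − r²) = √440 = 2√110.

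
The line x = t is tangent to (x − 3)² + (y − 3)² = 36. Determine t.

t = −3 or t = 9

Tangency holds when the distance from the centre (3, 3) to the line equals the radius 6:
|1·3 + 0·3 − t| / √1 = 6
|t − (3)| = 6, so t = 9 or t = −3.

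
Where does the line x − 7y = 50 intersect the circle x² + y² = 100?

(−6, −8) and (8, −6)

Substitute y = (−50 + x)/7:
50x² − 100x − 2400 = 0  ⟹  x² − 2x − 48 = 0
x = 8 or x = −6, giving (8, −6) and (−6, −8).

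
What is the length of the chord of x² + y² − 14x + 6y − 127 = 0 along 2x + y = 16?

12√5

The distance from (7, −3) to the line is 5/√5, and r² = 185.
Chord = 2√(r² − d²) = 2·√(180) = 12√5.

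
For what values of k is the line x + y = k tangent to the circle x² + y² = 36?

k = ±6√2

Tangency holds when the distance from the centre (0, 0) to the line equals the radius 6:
|1·0 + 1·0 − k| / √2 = 6
|k| = 6√2.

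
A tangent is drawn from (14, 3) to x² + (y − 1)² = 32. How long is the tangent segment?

The centre is (0, 1) and r = 4√2. The square of the distance from P to the centre is 196 + 4 = 200.
Power of the point: PT² = |PO|² − r² = 168, so PT = 2√42.

2√42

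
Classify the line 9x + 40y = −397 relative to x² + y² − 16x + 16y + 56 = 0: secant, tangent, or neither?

d² = (9·8 + 40·(−8) − (−397))²/1681 = 22201/1681; r² = 72.
Since d² < r², the line cuts the circle twice.

secant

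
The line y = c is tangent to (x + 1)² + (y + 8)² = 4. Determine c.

For a tangent, require d(centre, line) = r = 2.
|0·(−1) + 1·(−8) − c| / √1 = 2
|c − (−8)| = 2, so c = −6 or c = −10.

c = −10 or c = −6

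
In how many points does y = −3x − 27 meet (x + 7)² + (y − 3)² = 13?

2

d² = (3·(−7) + 1·3 − (−27))²/10 = 81/10; r² = 13.
Since d² < r², the line cuts the circle twice.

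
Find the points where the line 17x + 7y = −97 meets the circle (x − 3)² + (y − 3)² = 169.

(−9, 8) and (−2, −9)

Express y = (−97 − 17x)/7 and substitute into the circle:
338x² + 3718x + 6084 = 0  ⟹  x² + 11x + 18 = 0
x = −2 or x = −9, giving (−2, −9) and (−9, 8).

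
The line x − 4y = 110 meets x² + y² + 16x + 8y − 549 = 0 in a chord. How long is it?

2√17

Substitute y = (−110 + x)/4:
17x² + 68x − 204 = 0  ⟹  x² + 4x − 12 = 0
x = 2 or x = −6, giving (2, −27) and (−6, −29).
Chord length = distance between (2, −27) and (−6, −29) = √68 = 2√17.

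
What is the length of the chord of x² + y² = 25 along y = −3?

The distance from (0, 0) to the line is 3, and r² = 25.
Chord = 2√(r² − d²) = 2·√(16) = 8.

8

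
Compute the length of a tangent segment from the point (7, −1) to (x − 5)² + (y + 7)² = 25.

√15

Centre (5, −7), r² = 25. |PO|² = (2)² + (6)² = 40.
By the tangent–radius right angle, tangent length = √(|PO|² − r²) = √15.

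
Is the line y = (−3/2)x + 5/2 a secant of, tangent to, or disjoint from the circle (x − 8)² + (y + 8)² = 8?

d² = (3·8 + 2·(−8) − (5))²/13 = 9/13; r² = 8.
Since d² < r², the line cuts the circle twice.

secant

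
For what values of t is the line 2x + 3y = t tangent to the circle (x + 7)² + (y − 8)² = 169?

For a tangent, require d(centre, line) = r = 13.
|2·(−7) + 3·8 − t| / √13 = 13
|t − (10)| = 13√13.

t = 10 ± 13√13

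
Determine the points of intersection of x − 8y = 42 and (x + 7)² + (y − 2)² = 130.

(−14, −7) and (2, −5)

Substitute y = (−42 + x)/8:
65x² + 780x − 1820 = 0  ⟹  x² + 12x − 28 = 0
x = 2 or x = −14, giving (2, −5) and (−14, −7).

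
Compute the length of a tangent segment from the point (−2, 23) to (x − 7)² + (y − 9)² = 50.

The centre is (7, 9) and r = 5√2. The square of the distance from P to the centre is 81 + 196 = 277.
By the tangent–radius right angle, tangent length = √(|PO|² − r²) = √227.

√227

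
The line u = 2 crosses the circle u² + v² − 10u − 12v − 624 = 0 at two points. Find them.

(2, −20) and (2, 32)

The line gives u = 2. Substituting into the circle:
v² − 12v − 640 = 0
v = 32 or v = −20, giving (2, 32) and (2, −20).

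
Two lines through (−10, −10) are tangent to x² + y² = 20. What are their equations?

2x − y = −10 and x − 2y = 10

A line y − (−10) = m(x − (−10)) is tangent when its distance from (0, 0) is 2√5:
[m·(10) − (10)]² = 20(m² + 1)
2m² − 5m + 2 = 0, so m = 2 or m = 1/2.
Through (−10, −10) these give 2x − y = −10 and x − 2y = 10.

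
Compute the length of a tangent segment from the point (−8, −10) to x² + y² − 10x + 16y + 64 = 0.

2√37

The centre is (5, −8) and r = 5. The square of the distance from P to the centre is 169 + 4 = 173.
Power of the point: PT² = |PO|² − r² = 148, so PT = 2√37.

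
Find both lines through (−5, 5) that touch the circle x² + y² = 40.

Write the tangent as mx − y + (5 − m·(−5)) = 0 and set its distance from the centre to 2√10:
(5m − (−5))² = 40(m² + 1)
3m² − 10m + 3 = 0, so m = 3 or m = 1/3.
Through (−5, 5) these give 3x − y = −20 and x − 3y = −20.

3x − y = −20 and x − 3y = −20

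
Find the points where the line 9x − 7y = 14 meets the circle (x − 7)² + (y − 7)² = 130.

(0, −2) and (14, 16)

Express y = (−14 + 9x)/7 and substitute into the circle:
130x² − 1820x = 0  ⟹  x² − 14x = 0
x = 14 or x = 0, giving (14, 16) and (0, −2).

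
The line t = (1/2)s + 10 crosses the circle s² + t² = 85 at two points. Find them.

Express t = (20 + s)/2 and substitute into the circle:
5s² + 40s + 60 = 0  ⟹  s² + 8s + 12 = 0
s = −2 or s = −6, giving (−2, 9) and (−6, 7).

(−6, 7) and (−2, 9)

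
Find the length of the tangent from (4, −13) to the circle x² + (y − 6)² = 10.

Centre (0, 6), r² = 10. |PO|² = (4)² + (−19)² = 377.
Power of the point: PT² = |PO|² − r² = 367, so PT = √367.

√367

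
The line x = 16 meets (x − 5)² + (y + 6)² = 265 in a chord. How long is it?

24

Centre (5, −6), r² = 265. Perpendicular distance d from centre to line = |−11| / √1 = 11.
Chord = 2√(r² − d²) = 2·√(144) = 24.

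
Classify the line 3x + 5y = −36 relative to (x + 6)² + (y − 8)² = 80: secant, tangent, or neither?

Centre (−6, 8), r² = 80. Distance² from centre to line = (58)²/34 = 1682/17.
Since d² > r², the line lies outside the circle.

neither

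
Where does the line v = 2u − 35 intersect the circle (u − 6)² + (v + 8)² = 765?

From the line, v = 2u − 35. Substituting:
5u² − 120u = 0  ⟹  u² − 24u = 0
u = 24 or u = 0, giving (24, 13) and (0, −35).

(0, −35) and (24, 13)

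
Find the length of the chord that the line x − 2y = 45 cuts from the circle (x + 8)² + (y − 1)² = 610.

Centre (−8, 1), r² = 610. Perpendicular distance d from centre to line = |−55| / √5 = 55/√5.
Half the chord is √(r² − d²) = √(5), so the full chord is 2√5.

2√5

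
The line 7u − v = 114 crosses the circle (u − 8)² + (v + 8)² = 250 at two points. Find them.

Substitute v = 7u − 114:
50u² − 1500u + 11050 = 0  ⟹  u² − 30u + 221 = 0
u = 17 or u = 13, giving (17, 5) and (13, −23).

(13, −23) and (17, 5)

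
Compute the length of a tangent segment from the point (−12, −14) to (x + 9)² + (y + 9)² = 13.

√21

Centre (−9, −9), r² = 13. |PO|² = (−3)² + (−5)² = 34.
The tangent meets the radius at right angles, so tangent² = |PO|² − r² = 34 − 13 = 21.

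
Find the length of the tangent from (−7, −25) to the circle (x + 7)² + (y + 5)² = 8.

14√2

The centre is (−7, −5) and r = 2√2. The square of the distance from P to the centre is 0 + 400 = 400.
The tangent meets the radius at right angles, so tangent² = |PO|² − r² = 400 − 8 = 392.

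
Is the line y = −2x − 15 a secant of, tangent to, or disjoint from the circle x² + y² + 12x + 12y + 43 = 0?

secant

Centre (−6, −6), r² = 29. Distance² from centre to line = (−3)²/5 = 9/5.
Since d² < r², the line cuts the circle twice.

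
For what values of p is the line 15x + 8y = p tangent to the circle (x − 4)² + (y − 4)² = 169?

p = −129 or p = 313

The line touches the circle iff its distance from (4, 4) is 13:
|15·4 + 8·4 − p| / √289 = 13
|p − (92)| = 13·17, so p = 313 or p = −129.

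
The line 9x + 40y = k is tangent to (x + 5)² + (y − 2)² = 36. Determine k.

k = −211 or k = 281

The line touches the circle iff its distance from (−5, 2) is 6:
|9·(−5) + 40·2 − k| / √1681 = 6
|k − (35)| = 6·41, so k = 281 or k = −211.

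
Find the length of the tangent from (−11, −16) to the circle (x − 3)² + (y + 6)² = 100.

Centre (3, −6), r² = 100. |PO|² = (−14)² + (−10)² = 296.
By the tangent–radius right angle, tangent length = √(|PO|² − r²) = √196 = 14.

14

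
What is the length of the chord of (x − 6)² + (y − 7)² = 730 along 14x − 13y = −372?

2√365

The distance from (6, 7) to the line is 365/√365, and r² = 730.
Chord = 2√(r² − d²) = 2·√(365) = 2√365.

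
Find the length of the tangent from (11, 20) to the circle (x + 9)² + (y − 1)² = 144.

√617

With centre O = (−9, 1), |OP|² = 761 and r² = 144.
By the tangent–radius right angle, tangent length = √(|PO|² − r²) = √617.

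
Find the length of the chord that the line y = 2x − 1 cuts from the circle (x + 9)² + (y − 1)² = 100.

4√5

Centre (−9, 1), r² = 100. Perpendicular distance d from centre to line = |−20| / √5 = 20/√5.
Chord = 2√(r² − d²) = 2·√(20) = 4√5.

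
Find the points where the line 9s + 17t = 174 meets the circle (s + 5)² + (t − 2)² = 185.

(−9, 15) and (8, 6)

Substitute t = (174 − 9s)/17:
370s² + 370s − 26640 = 0  ⟹  s² + s − 72 = 0
s = 8 or s = −9, giving (8, 6) and (−9, 15).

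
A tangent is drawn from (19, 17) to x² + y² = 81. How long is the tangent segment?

The centre is (0, 0) and r = 9. The square of the distance from P to the centre is 361 + 289 = 650.
Power of the point: PT² = |PO|² − r² = 569, so PT = √569.

√569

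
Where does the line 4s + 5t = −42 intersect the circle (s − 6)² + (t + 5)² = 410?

Substitute t = (−42 − 4s)/5:
41s² − 164s − 9061 = 0  ⟹  s² − 4s − 221 = 0
s = 17 or s = −13, giving (17, −22) and (−13, 2).

(−13, 2) and (17, −22)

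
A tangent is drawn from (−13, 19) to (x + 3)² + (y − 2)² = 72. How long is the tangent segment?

With centre O = (−3, 2), |OP|² = 389 and r² = 72.
Power of the point: PT² = |PO|² − r² = 317, so PT = √317.

√317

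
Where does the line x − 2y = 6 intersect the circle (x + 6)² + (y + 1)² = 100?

(−12, −9) and (4, −1)

Substitute y = (−6 + x)/2:
5x² + 40x − 240 = 0  ⟹  x² + 8x − 48 = 0
x = 4 or x = −12, giving (4, −1) and (−12, −9).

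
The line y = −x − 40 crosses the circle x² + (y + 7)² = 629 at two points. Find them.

From the line, y = −x − 40. Substituting:
2x² + 66x + 460 = 0  ⟹  x² + 33x + 230 = 0
x = −10 or x = −23, giving (−10, −30) and (−23, −17).

(−23, −17) and (−10, −30)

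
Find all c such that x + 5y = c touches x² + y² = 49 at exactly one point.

c = ±7√26

For a tangent, require d(centre, line) = r = 7.
|1·0 + 5·0 − c| / √26 = 7
|c| = 7√26.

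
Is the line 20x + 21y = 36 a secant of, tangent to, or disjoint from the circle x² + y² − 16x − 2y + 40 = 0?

tangent

Substituting the line into the circle gives 841x² − 7656x + 17424 = 0.
Δ = 58614336 − 58614336 = 0.
A repeated root: the line is tangent.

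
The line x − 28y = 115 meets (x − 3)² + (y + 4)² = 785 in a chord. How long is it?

2√785

From the line, y = (−115 + x)/28. Substituting:
785x² − 4710x − 608375 = 0  ⟹  x² − 6x − 775 = 0
x = 31 or x = −25, giving (31, −3) and (−25, −5).
Chord length = distance between (31, −3) and (−25, −5) = √3140 = 2√785.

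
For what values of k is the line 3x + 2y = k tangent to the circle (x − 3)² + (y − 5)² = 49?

k = 19 ± 7√13

For a tangent, require d(centre, line) = r = 7.
|3·3 + 2·5 − k| / √13 = 7
|k − (19)| = 7√13.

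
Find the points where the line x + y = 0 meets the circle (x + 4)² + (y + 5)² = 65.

Substitute y = −x:
2x² − 2x − 24 = 0  ⟹  x² − x − 12 = 0
x = 4 or x = −3, giving (4, −4) and (−3, 3).

(−3, 3) and (4, −4)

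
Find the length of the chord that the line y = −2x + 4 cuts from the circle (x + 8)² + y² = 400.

Centre (−8, 0), r² = 400. Perpendicular distance d from centre to line = |−20| / √5 = 20/√5.
Chord = 2√(r² − d²) = 2·√(320) = 16√5.

16√5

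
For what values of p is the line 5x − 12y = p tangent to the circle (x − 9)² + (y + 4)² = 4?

Tangency holds when the distance from the centre (9, −4) to the line equals the radius 2:
|5·9 − 12·(−4) − p| / √169 = 2
|p − (93)| = 2·13, so p = 119 or p = 67.

p = 67 or p = 119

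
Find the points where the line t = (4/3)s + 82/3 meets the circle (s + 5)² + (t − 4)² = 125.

From the line, t = (82 + 4s)/3. Substituting:
25s² + 650s + 4000 = 0  ⟹  s² + 26s + 160 = 0
s = −10 or s = −16, giving (−10, 14) and (−16, 6).

(−16, 6) and (−10, 14)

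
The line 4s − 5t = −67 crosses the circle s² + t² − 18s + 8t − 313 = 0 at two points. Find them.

Express t = (67 + 4s)/5 and substitute into the circle:
41s² + 246s − 656 = 0  ⟹  s² + 6s − 16 = 0
s = 2 or s = −8, giving (2, 15) and (−8, 7).

(−8, 7) and (2, 15)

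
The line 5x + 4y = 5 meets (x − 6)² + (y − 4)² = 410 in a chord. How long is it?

Centre (6, 4), r² = 410. Perpendicular distance d from centre to line = |41| / √41 = 41/√41.
Chord = 2√(r² − d²) = 2·√(369) = 6√41.

6√41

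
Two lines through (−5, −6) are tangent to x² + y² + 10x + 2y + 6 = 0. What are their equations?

x + 2y = −17 and x − 2y = 7

A line y − (−6) = m(x − (−5)) is tangent when its distance from (−5, −1) is 2√5:
(0m − (5))² = 20(m² + 1)
4m² − 1 = 0, so m = −1/2 or m = 1/2.
Through (−5, −6) these give x + 2y = −17 and x − 2y = 7.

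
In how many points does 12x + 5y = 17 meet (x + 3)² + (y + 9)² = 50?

Centre (−3, −9), r² = 50. Distance² from centre to line = (−98)²/169 = 9604/169.
Since d² > r², the line lies outside the circle.

0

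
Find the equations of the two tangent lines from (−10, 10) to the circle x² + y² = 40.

x + 3y = 20 and 3x + y = −20

Let a tangent through (−10, 10) have slope m. Its distance from (0, 0) must equal 2√10:
(10m − (−10))² = 40(m² + 1)
3m² + 10m + 3 = 0, so m = −1/3 or m = −3.
Through (−10, 10) these give x + 3y = 20 and 3x + y = −20.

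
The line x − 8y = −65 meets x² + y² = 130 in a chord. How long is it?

2√65

Centre (0, 0), r² = 130. Perpendicular distance d from centre to line = |65| / √65 = 65/√65.
Half the chord is √(r² − d²) = √(65), so the full chord is 2√65.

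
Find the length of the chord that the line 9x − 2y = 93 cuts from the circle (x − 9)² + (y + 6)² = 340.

4√85

Centre (9, −6), r² = 340. Perpendicular distance d from centre to line = |0| / √85 = 0/√85.
Half the chord is √(r² − d²) = √(340), so the full chord is 4√85.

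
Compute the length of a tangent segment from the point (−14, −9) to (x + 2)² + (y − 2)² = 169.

4√6

With centre O = (−2, 2), |OP|² = 265 and r² = 169.
The tangent meets the radius at right angles, so tangent² = |PO|² − r² = 265 − 169 = 96.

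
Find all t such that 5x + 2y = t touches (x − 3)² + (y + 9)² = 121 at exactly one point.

t = −3 ± 11√29

The line touches the circle iff its distance from (3, −9) is 11:
|5·3 + 2·(−9) − t| / √29 = 11
|t − (−3)| = 11√29.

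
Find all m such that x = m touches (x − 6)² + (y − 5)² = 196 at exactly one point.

The line touches the circle iff its distance from (6, 5) is 14:
|1·6 + 0·5 − m| / √1 = 14
|m − (6)| = 14, so m = 20 or m = −8.

m = −8 or m = 20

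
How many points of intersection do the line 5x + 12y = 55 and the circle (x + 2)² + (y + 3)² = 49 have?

0

Substituting the line into the circle gives 169x² − 334x + 1801 = 0.
Δ = 111556 − 1217476 = −1105920.
No real roots: the line does not meet the circle.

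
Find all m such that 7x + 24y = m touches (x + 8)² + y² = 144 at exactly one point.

m = −356 or m = 244

The line touches the circle iff its distance from (−8, 0) is 12:
|7·(−8) + 24·0 − m| / √625 = 12
|m − (−56)| = 12·25, so m = 244 or m = −356.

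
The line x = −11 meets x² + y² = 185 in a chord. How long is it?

16

The line gives x = −11. Substituting into the circle:
y² − 64 = 0
y = 8 or y = −8, giving (−11, 8) and (−11, −8).
|(−11, 8) − (−11, −8)| = √((0)² + (16)²) = 16.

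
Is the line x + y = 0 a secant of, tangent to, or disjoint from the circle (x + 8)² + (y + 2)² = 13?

Centre (−8, −2), r² = 13. Distance² from centre to line = (−10)²/2 = 50.
Since d² > r², the line lies outside the circle.

disjoint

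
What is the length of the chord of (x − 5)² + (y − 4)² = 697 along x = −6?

48

The line gives x = −6. Substituting into the circle:
y² − 8y − 560 = 0
y = 28 or y = −20, giving (−6, 28) and (−6, −20).
Chord length = distance between (−6, 28) and (−6, −20) = √2304 = 48.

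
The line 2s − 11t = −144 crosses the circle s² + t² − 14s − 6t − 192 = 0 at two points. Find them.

Express t = (144 + 2s)/11 and substitute into the circle:
125s² − 1250s − 12000 = 0  ⟹  s² − 10s − 96 = 0
s = 16 or s = −6, giving (16, 16) and (−6, 12).

(−6, 12) and (16, 16)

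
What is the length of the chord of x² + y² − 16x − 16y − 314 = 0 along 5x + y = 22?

Express y = −5x + 22 and substitute into the circle:
26x² − 156x − 182 = 0  ⟹  x² − 6x − 7 = 0
x = 7 or x = −1, giving (7, −13) and (−1, 27).
Chord length = distance between (7, −13) and (−1, 27) = √1664 = 8√26.

8√26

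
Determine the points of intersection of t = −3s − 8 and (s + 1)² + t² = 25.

Express t = −3s − 8 and substitute into the circle:
10s² + 50s + 40 = 0  ⟹  s² + 5s + 4 = 0
s = −1 or s = −4, giving (−1, −5) and (−4, 4).

(−4, 4) and (−1, −5)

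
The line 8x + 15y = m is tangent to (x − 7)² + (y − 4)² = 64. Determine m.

For a tangent, require d(centre, line) = r = 8.
|8·7 + 15·4 − m| / √289 = 8
|m − (116)| = 8·17, so m = 252 or m = −20.

m = −20 or m = 252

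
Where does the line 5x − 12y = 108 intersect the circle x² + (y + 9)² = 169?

Substitute y = (−108 + 5x)/12:
169x² − 24336 = 0  ⟹  x² − 144 = 0
x = 12 or x = −12, giving (12, −4) and (−12, −14).

(−12, −14) and (12, −4)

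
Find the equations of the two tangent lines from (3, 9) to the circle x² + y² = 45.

A line y − (9) = m(x − (3)) is tangent when its distance from (0, 0) is 3√5:
(−3m − (−9))² = 45(m² + 1)
2m² + 3m − 2 = 0, so m = −2 or m = 1/2.
Through (3, 9) these give 2x + y = 15 and x − 2y = −15.

2x + y = 15 and x − 2y = −15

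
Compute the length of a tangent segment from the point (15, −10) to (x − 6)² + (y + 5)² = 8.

Centre (6, −5), r² = 8. |PO|² = (9)² + (−5)² = 106.
By the tangent–radius right angle, tangent length = √(|PO|² − r²) = √98 = 7√2.

7√2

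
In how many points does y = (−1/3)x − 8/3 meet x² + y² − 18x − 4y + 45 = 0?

0

Substituting the line into the circle gives 10x² − 134x + 565 = 0.
Discriminant = (−134)² − 4·10·(565) = −4644 < 0.
No real roots: the line does not meet the circle.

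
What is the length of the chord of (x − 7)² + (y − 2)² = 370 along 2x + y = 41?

14√5

The distance from (7, 2) to the line is 25/√5, and r² = 370.
Chord = 2√(r² − d²) = 2·√(245) = 14√5.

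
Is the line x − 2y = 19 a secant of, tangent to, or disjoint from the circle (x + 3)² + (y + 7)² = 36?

d² = (1·(−3) − 2·(−7) − (19))²/5 = 64/5; r² = 36.
Since d² < r², the line cuts the circle twice.

secant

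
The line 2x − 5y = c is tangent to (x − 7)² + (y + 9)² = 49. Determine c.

The line touches the circle iff its distance from (7, −9) is 7:
|2·7 − 5·(−9) − c| / √29 = 7
|c − (59)| = 7√29.

c = 59 ± 7√29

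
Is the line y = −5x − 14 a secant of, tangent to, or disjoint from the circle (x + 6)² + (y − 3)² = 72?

secant

Substituting the line into the circle gives 26x² + 182x + 253 = 0.
Δ = 33124 − 26312 = 6812.
Two real roots: the line is a secant.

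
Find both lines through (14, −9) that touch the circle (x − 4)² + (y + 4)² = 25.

Write the tangent as mx − y + (−9 − m·(14)) = 0 and set its distance from the centre to 5:
(−10m − (5))² = 25(m² + 1)
3m² + 4m = 0, so m = −4/3 or m = 0.
With m = −4/3: 4x + 3y = 29. With m = 0: y = −9.

4x + 3y = 29 and y = −9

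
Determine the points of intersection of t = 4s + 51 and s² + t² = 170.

Substitute t = 4s + 51:
17s² + 408s + 2431 = 0  ⟹  s² + 24s + 143 = 0
s = −11 or s = −13, giving (−11, 7) and (−13, −1).

(−13, −1) and (−11, 7)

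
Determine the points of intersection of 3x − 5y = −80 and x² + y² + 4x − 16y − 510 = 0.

(−25, 1) and (15, 25)

Express y = (80 + 3x)/5 and substitute into the circle:
34x² + 340x − 12750 = 0  ⟹  x² + 10x − 375 = 0
x = 15 or x = −25, giving (15, 25) and (−25, 1).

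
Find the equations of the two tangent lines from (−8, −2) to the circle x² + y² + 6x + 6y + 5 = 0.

2x − 3y = −10 and 3x + 2y = −28

Write the tangent as mx − y + (−2 − m·(−8)) = 0 and set its distance from the centre to √13:
[m·(5) − (−1)]² = 13(m² + 1)
6m² + 5m − 6 = 0, so m = 2/3 or m = −3/2.
Through (−8, −2) these give 2x − 3y = −10 and 3x + 2y = −28.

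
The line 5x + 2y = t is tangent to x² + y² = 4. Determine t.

Tangency holds when the distance from the centre (0, 0) to the line equals the radius 2:
|5·0 + 2·0 − t| / √29 = 2
|t| = 2√29.

t = ±2√29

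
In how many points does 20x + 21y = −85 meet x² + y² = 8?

d² = (20·0 + 21·0 − (−85))²/841 = 7225/841; r² = 8.
Since d² > r², the line lies outside the circle.

0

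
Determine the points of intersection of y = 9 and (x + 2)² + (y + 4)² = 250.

(−11, 9) and (7, 9)

Substitute y = 9:
x² + 4x − 77 = 0
x = 7 or x = −11, giving (7, 9) and (−11, 9).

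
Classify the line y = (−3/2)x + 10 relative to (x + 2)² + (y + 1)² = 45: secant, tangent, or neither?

neither

Centre (−2, −1), r² = 45. Distance² from centre to line = (−28)²/13 = 784/13.
Since d² > r², the line lies outside the circle.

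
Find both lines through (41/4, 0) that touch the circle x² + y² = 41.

4x + 5y = 41 and 4x − 5y = 41

A line y − (0) = m(x − (41/4)) is tangent when its distance from (0, 0) is √41:
(−41/4m − (0))² = 41(m² + 1)
25m² − 16 = 0, so m = −4/5 or m = 4/5.
With m = −4/5: 4x + 5y = 41. With m = 4/5: 4x − 5y = 41.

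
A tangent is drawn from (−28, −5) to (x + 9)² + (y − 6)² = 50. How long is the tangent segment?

With centre O = (−9, 6), |OP|² = 482 and r² = 50.
By the tangent–radius right angle, tangent length = √(|PO|² − r²) = √432 = 12√3.

12√3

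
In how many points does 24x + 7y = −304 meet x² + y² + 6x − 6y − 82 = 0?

0

Substituting the line into the circle gives 625x² + 15894x + 101166 = 0.
Discriminant = (15894)² − 4·625·(101166) = −295764 < 0.
No real roots: the line does not meet the circle.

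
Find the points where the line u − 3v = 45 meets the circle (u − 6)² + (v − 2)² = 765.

(−12, −19) and (33, −4)

Substitute v = (−45 + u)/3:
10u² − 210u − 3960 = 0  ⟹  u² − 21u − 396 = 0
u = 33 or u = −12, giving (33, −4) and (−12, −19).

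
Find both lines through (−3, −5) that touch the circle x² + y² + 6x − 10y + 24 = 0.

Let a tangent through (−3, −5) have slope m. Its distance from (−3, 5) must equal √10:
(0m − (10))² = 10(m² + 1)
m² − 9 = 0, so m = −3 or m = 3.
Through (−3, −5) these give 3x + y = −14 and 3x − y = −4.

3x + y = −14 and 3x − y = −4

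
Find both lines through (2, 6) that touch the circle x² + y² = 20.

A line y − (6) = m(x − (2)) is tangent when its distance from (0, 0) is 2√5:
(−2m − (−6))² = 20(m² + 1)
2m² + 3m − 2 = 0, so m = −2 or m = 1/2.
Through (2, 6) these give 2x + y = 10 and x − 2y = −10.

2x + y = 10 and x − 2y = −10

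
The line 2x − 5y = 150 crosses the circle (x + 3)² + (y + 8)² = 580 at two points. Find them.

(−5, −32) and (15, −24)

From the line, y = (−150 + 2x)/5. Substituting:
29x² − 290x − 2175 = 0  ⟹  x² − 10x − 75 = 0
x = 15 or x = −5, giving (15, −24) and (−5, −32).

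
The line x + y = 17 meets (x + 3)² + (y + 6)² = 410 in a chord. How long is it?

12√2

Centre (−3, −6), r² = 410. Perpendicular distance d from centre to line = |−26| / √2 = 26/√2.
Half the chord is √(r² − d²) = √(72), so the full chord is 12√2.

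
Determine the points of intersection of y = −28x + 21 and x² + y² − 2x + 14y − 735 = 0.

(0, 21) and (2, −35)

From the line, y = −28x + 21. Substituting:
785x² − 1570x = 0  ⟹  x² − 2x = 0
x = 2 or x = 0, giving (2, −35) and (0, 21).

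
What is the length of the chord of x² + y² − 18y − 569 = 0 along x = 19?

34

Centre (0, 9), r² = 650. Perpendicular distance d from centre to line = |−19| / √1 = 19.
Chord = 2√(r² − d²) = 2·√(289) = 34.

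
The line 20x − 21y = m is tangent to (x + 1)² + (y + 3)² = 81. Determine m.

m = −218 or m = 304

For a tangent, require d(centre, line) = r = 9.
|20·(−1) − 21·(−3) − m| / √841 = 9
|m − (43)| = 9·29, so m = 304 or m = −218.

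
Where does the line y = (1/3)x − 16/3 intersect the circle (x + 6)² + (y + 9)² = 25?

From the line, y = (−16 + x)/3. Substituting:
10x² + 130x + 220 = 0  ⟹  x² + 13x + 22 = 0
x = −2 or x = −11, giving (−2, −6) and (−11, −9).

(−11, −9) and (−2, −6)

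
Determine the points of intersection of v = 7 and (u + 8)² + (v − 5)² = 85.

Express v = 7 and substitute into the circle:
u² + 16u − 17 = 0
u = 1 or u = −17, giving (1, 7) and (−17, 7).

(−17, 7) and (1, 7)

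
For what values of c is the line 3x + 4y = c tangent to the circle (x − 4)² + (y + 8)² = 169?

c = −85 or c = 45

The line touches the circle iff its distance from (4, −8) is 13:
|3·4 + 4·(−8) − c| / √25 = 13
|c − (−20)| = 13·5, so c = 45 or c = −85.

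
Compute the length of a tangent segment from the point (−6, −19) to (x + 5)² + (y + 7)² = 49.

4√6

With centre O = (−5, −7), |OP|² = 145 and r² = 49.
The tangent meets the radius at right angles, so tangent² = |PO|² − r² = 145 − 49 = 96.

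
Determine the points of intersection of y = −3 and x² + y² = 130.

Substitute y = −3:
x² − 121 = 0
x = 11 or x = −11, giving (11, −3) and (−11, −3).

(−11, −3) and (11, −3)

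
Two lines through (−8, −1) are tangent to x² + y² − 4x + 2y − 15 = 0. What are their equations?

A line y − (−1) = m(x − (−8)) is tangent when its distance from (2, −1) is 2√5:
[m·(10) − (0)]² = 20(m² + 1)
4m² − 1 = 0, so m = 1/2 or m = −1/2.
With m = 1/2: x − 2y = −6. With m = −1/2: x + 2y = −10.

x − 2y = −6 and x + 2y = −10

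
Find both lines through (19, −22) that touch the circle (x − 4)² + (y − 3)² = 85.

9x + 2y = 127 and 6x + 7y = −40

Let a tangent through (19, −22) have slope m. Its distance from (4, 3) must equal √85:
[m·(−15) − (25)]² = 85(m² + 1)
14m² + 75m + 54 = 0, so m = −9/2 or m = −6/7.
With m = −9/2: 9x + 2y = 127. With m = −6/7: 6x + 7y = −40.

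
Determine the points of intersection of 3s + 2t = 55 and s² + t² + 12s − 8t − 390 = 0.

Express t = (55 − 3s)/2 and substitute into the circle:
13s² − 234s + 585 = 0  ⟹  s² − 18s + 45 = 0
s = 15 or s = 3, giving (15, 5) and (3, 23).

(3, 23) and (15, 5)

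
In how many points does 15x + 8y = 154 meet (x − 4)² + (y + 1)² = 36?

1

Centre (4, −1), r² = 36. Distance² from centre to line = (−102)²/289 = 36.
Since d² = r², the line is tangent.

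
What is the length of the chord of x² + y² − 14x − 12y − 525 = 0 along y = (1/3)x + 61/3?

12√10

Express y = (61 + x)/3 and substitute into the circle:
10x² − 40x − 3200 = 0  ⟹  x² − 4x − 320 = 0
x = 20 or x = −16, giving (20, 27) and (−16, 15).
Chord length = distance between (20, 27) and (−16, 15) = √1440 = 12√10.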